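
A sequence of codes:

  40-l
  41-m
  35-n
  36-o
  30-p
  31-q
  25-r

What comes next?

26-s

First component: alternating steps +1, −6, +1, −6, …; 40, 41, 35, 36, 30, 31, 25 → 26.
Letter: letters move forward 1 place in the alphabet, so l, m, n, o, p, q, r → s.
Putting it together: 26-s.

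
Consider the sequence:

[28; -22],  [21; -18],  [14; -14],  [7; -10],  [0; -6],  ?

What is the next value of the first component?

-7

First component: −7 each step; 28, 21, 14, 7, 0 → -7.
Second component: -22, -18, -14, -10, -6 → -2 (+4 each step).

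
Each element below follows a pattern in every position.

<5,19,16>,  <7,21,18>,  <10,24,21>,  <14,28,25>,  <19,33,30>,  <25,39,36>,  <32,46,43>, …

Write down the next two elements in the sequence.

<40,54,51>, <49,63,60>

First part goes 5, 7, 10, 14, 19, 25, 32 → 40 → 49 (differences are 2, 3, 4, … (increasing by 1 each time)).
Second part: differences are 2, 3, 4, … (increasing by 1 each time), so 19, 21, 24, 28, 33, 39, 46 → 54 → 63.
Third part goes 16, 18, 21, 25, 30, 36, 43 → 51 → 60 (always 11 more than the first part).
Putting the parts together: <40,54,51> and then <49,63,60>.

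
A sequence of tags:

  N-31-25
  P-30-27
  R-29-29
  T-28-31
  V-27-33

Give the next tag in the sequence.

X-26-35

Letter goes N, P, R, T, V → X (letters move forward 2 places in the alphabet).
Second component: 31, 30, 29, 28, 27 → 26 (−1 each step).
Third component: +2 each step; 25, 27, 29, 31, 33 → 35.
Putting it together: X-26-35.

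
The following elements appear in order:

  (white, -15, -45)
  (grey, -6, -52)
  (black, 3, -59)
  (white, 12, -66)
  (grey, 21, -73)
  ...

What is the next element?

(black, 30, -80)

Shade: repeats white → grey → black, so white, grey, black, white, grey → black.
Second coordinate goes -15, -6, 3, 12, 21 → 30 (+9 each step).
Third coordinate — −7 each step: -45, -52, -59, -66, -73 → -80.
Combining the parts gives (black, 30, -80).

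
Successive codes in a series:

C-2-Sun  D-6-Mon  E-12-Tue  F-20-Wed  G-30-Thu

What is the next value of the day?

Letter — letters move forward 1 place in the alphabet: C, D, E, F, G → H.
For the second component, differences are 4, 6, 8, … (increasing by 2 each time): 2, 6, 12, 20, 30 → 42.
Day: Sun, Mon, Tue, Wed, Thu → Fri (runs through the weekdays Mon→Sun).

Fri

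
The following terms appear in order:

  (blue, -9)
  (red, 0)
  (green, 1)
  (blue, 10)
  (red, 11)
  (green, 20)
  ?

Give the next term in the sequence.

(blue, 21)

Colour: repeats blue → red → green, so blue, red, green, blue, red, green → blue.
Second part: alternating steps +9, +1, +9, +1, …, so -9, 0, 1, 10, 11, 20 → 21.
Combining the parts gives (blue, 21).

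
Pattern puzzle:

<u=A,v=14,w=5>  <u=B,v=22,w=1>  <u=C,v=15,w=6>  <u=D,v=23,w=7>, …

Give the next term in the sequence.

<u=E,v=16,w=13>

U: A, B, C, D → E (letters move forward 1 place in the alphabet).
V: 14, 22, 15, 23 → 16 (alternating steps +8, −7, +8, −7, …).
For the w, each term is the sum of the two before it: 5, 1, 6, 7 → 13.
Combining the parts gives <u=E,v=16,w=13>.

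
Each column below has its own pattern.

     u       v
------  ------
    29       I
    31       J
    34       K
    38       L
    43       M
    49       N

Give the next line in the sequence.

Column u — differences are 2, 3, 4, … (increasing by 1 each time): 29, 31, 34, 38, 43, 49 → 56.
Column v goes I, J, K, L, M, N → O (letters move forward 1 place in the alphabet).
So the next line is 56  O.

56  O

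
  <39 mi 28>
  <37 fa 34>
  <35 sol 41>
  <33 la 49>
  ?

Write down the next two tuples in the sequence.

First entry: 39, 37, 35, 33 → 31 → 29 (−2 each step).
Note: runs through the solfège scale do→ti, so mi, fa, sol, la → ti → do.
For the third entry, differences are 6, 7, 8, … (increasing by 1 each time): 28, 34, 41, 49 → 58 → 68.
So the next two tuples are <31 ti 58> and <29 do 68>.

<31 ti 58>, <29 do 68>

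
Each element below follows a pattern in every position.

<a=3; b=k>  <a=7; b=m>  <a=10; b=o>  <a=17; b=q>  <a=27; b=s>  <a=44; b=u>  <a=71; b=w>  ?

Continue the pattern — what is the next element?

<a=115; b=y>

A: 3, 7, 10, 17, 27, 44, 71 → 115 (each term is the sum of the two before it).
B — letters move forward 2 places in the alphabet: k, m, o, q, s, u, w → y.
Putting it together: <a=115; b=y>.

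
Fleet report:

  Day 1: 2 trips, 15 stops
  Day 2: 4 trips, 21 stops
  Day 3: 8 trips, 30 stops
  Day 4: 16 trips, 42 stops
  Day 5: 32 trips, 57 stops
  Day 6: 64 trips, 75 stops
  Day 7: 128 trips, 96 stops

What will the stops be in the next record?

Stops: 15, 21, 30, 42, 57, 75, 96 → 120 (differences are 6, 9, 12, … (increasing by 3 each time)).

120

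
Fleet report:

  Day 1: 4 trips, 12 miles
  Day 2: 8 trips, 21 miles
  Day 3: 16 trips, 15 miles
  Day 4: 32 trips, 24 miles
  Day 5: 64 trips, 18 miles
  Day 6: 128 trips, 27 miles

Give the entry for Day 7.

256 trips, 21 miles

Trips goes 4, 8, 16, 32, 64, 128 → 256 (×2 each step).
For the miles, alternating steps +9, −6, +9, −6, …: 12, 21, 15, 24, 18, 27 → 21.
So the next record is 256 trips, 21 miles.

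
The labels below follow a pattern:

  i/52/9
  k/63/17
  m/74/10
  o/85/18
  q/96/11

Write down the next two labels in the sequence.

Letter: i, k, m, o, q → s → u (letters move forward 2 places in the alphabet).
Second component: +11 each step, so 52, 63, 74, 85, 96 → 107 → 118.
Third component: alternating steps +8, −7, +8, −7, …; 9, 17, 10, 18, 11 → 19 → 12.
Putting the parts together: s/107/19 and then u/118/12.

s/107/19 then u/118/12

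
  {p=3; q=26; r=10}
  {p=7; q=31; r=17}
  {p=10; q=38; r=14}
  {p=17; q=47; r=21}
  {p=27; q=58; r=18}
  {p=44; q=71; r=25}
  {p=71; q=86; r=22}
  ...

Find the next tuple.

P — each term is the sum of the two before it: 3, 7, 10, 17, 27, 44, 71 → 115.
Q: differences are 5, 7, 9, … (increasing by 2 each time); 26, 31, 38, 47, 58, 71, 86 → 103.
R goes 10, 17, 14, 21, 18, 25, 22 → 29 (alternating steps +7, −3, +7, −3, …).
Putting it together: {p=115; q=103; r=29}.

{p=115; q=103; r=29}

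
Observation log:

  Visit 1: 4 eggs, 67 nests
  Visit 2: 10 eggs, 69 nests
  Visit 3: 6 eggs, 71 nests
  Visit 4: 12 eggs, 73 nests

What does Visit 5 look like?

Eggs: alternating steps +6, −4, +6, −4, …, so 4, 10, 6, 12 → 8.
Nests: 67, 69, 71, 73 → 75 (+2 each step).
So the next row is 8 eggs, 75 nests.

8 eggs, 75 nests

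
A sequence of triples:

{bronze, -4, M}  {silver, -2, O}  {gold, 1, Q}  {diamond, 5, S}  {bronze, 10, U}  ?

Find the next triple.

Rank: repeats bronze → silver → gold → diamond; bronze, silver, gold, diamond, bronze → silver.
Second part: -4, -2, 1, 5, 10 → 16 (differences are 2, 3, 4, … (increasing by 1 each time)).
Letter goes M, O, Q, S, U → W (letters move forward 2 places in the alphabet).
Combining the parts gives {silver, 16, W}.

{silver, 16, W}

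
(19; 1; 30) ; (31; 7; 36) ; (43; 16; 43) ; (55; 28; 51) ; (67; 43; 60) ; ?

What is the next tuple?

First value: +12 each step; 19, 31, 43, 55, 67 → 79.
Second value goes 1, 7, 16, 28, 43 → 61 (differences are 6, 9, 12, … (increasing by 3 each time)).
For the third value, differences are 6, 7, 8, … (increasing by 1 each time): 30, 36, 43, 51, 60 → 70.
So the next tuple is (79; 61; 70).

(79; 61; 70)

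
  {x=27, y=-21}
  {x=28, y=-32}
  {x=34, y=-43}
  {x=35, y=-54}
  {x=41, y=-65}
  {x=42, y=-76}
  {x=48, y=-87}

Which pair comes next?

For the x, alternating steps +1, +6, +1, +6, …: 27, 28, 34, 35, 41, 42, 48 → 49.
For the y, −11 each step: -21, -32, -43, -54, -65, -76, -87 → -98.
Putting it together: {x=49, y=-98}.

{x=49, y=-98}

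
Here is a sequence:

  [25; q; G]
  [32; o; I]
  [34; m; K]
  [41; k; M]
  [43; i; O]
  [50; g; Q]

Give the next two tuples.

First entry: alternating steps +7, +2, +7, +2, …, so 25, 32, 34, 41, 43, 50 → 52 → 59.
First letter: letters move back 2 places in the alphabet; q, o, m, k, i, g → e → c.
Second letter: G, I, K, M, O, Q → S → U (letters move forward 2 places in the alphabet).
So the next two tuples are [52; e; S] and [59; c; U].

[52; e; S], [59; c; U]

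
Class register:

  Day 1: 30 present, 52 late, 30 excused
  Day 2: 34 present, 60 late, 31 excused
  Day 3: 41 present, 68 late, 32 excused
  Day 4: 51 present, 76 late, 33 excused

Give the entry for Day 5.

64 present, 84 late, 34 excused

For the present, differences are 4, 7, 10, … (increasing by 3 each time): 30, 34, 41, 51 → 64.
Late: 52, 60, 68, 76 → 84 (+8 each step).
Excused goes 30, 31, 32, 33 → 34 (+1 each step).
So the next record is 64 present, 84 late, 34 excused.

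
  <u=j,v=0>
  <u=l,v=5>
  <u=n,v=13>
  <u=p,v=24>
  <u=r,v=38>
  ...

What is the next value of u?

U: letters move forward 2 places in the alphabet; j, l, n, p, r → t.

t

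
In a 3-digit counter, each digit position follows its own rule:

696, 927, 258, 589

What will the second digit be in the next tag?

1

Second digit goes 9, 2, 5, 8 → 1 (+3 each step, mod 10).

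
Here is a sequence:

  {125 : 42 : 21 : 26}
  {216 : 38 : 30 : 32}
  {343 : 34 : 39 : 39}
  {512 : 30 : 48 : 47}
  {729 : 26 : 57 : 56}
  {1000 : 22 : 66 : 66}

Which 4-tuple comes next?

For the first entry, perfect cubes: 5³, 6³, 7³, …: 125, 216, 343, 512, 729, 1000 → 1331.
For the second entry, −4 each step: 42, 38, 34, 30, 26, 22 → 18.
Third entry: +9 each step, so 21, 30, 39, 48, 57, 66 → 75.
Fourth entry — differences are 6, 7, 8, … (increasing by 1 each time): 26, 32, 39, 47, 56, 66 → 77.
So the next 4-tuple is {1331 : 18 : 75 : 77}.

{1331 : 18 : 75 : 77}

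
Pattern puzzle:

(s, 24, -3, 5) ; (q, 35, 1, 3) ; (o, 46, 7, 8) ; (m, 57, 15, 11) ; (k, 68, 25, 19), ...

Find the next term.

(i, 79, 37, 30)

Letter: s, q, o, m, k → i (letters move back 2 places in the alphabet).
Second part — +11 each step: 24, 35, 46, 57, 68 → 79.
Third part goes -3, 1, 7, 15, 25 → 37 (differences are 4, 6, 8, … (increasing by 2 each time)).
Fourth part — each term is the sum of the two before it: 5, 3, 8, 11, 19 → 30.
Putting it together: (i, 79, 37, 30).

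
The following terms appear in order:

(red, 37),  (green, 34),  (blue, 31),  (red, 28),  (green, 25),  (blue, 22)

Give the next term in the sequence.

(red, 19)

Colour: repeats red → green → blue; red, green, blue, red, green, blue → red.
Second entry goes 37, 34, 31, 28, 25, 22 → 19 (−3 each step).
Putting it together: (red, 19).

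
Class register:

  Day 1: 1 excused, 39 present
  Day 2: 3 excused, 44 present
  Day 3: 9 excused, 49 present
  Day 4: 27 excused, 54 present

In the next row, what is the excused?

81

Excused — ×3 each step: 1, 3, 9, 27 → 81.
Present: 39, 44, 49, 54 → 59 (+5 each step).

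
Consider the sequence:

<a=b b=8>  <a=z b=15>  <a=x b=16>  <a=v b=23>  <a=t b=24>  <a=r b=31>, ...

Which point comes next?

<a=p b=32>

For the a, letters move back 2 places in the alphabet, wrapping A→Z: b, z, x, v, t, r → p.
B — alternating steps +7, +1, +7, +1, …: 8, 15, 16, 23, 24, 31 → 32.
Putting it together: <a=p b=32>.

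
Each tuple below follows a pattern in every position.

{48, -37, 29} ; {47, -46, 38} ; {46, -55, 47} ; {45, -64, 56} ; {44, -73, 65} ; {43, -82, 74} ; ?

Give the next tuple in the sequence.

First coordinate: −1 each step; 48, 47, 46, 45, 44, 43 → 42.
Second coordinate goes -37, -46, -55, -64, -73, -82 → -91 (−9 each step).
Third coordinate: 29, 38, 47, 56, 65, 74 → 83 (together with the second coordinate always sums to -8).
Putting it together: {42, -91, 83}.

{42, -91, 83}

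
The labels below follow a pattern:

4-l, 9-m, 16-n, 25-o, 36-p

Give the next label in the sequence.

49-q

For the first component, perfect squares: 2², 3², 4², …: 4, 9, 16, 25, 36 → 49.
Letter — letters move forward 1 place in the alphabet: l, m, n, o, p → q.
So the next label is 49-q.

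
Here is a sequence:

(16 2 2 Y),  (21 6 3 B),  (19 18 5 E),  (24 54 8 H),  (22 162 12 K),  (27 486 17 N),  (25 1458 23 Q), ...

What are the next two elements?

First slot: alternating steps +5, −2, +5, −2, …, so 16, 21, 19, 24, 22, 27, 25 → 30 → 28.
Second slot — ×3 each step: 2, 6, 18, 54, 162, 486, 1458 → 4374 → 13122.
Third slot: differences are 1, 2, 3, … (increasing by 1 each time), so 2, 3, 5, 8, 12, 17, 23 → 30 → 38.
Letter: Y, B, E, H, K, N, Q → T → W (letters move forward 3 places in the alphabet, wrapping Z→A).
So the next two elements are (30 4374 30 T) and (28 13122 38 W).

(30 4374 30 T), (28 13122 38 W)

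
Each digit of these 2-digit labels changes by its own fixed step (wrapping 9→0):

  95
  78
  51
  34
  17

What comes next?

90

First digit: 9, 7, 5, 3, 1 → 9 (−2 each step, mod 10).
For the second digit, +3 each step, mod 10: 5, 8, 1, 4, 7 → 0.
So the next label is 90.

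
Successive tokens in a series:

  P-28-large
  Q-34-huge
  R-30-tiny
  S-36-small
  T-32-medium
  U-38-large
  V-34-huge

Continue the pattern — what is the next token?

Letter: P, Q, R, S, T, U, V → W (letters move forward 1 place in the alphabet).
For the second component, alternating steps +6, −4, +6, −4, …: 28, 34, 30, 36, 32, 38, 34 → 40.
Size goes large, huge, tiny, small, medium, large, huge → tiny (repeats large → huge → tiny → small → medium).
Putting it together: W-40-tiny.

W-40-tiny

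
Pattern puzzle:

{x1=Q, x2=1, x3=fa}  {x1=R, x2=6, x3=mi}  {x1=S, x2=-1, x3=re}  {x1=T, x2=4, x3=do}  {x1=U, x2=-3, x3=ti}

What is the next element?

{x1=V, x2=2, x3=la}

X1: letters move forward 1 place in the alphabet, so Q, R, S, T, U → V.
X2 — alternating steps +5, −7, +5, −7, …: 1, 6, -1, 4, -3 → 2.
X3: runs backward through the solfège scale do→ti; fa, mi, re, do, ti → la.
Putting it together: {x1=V, x2=2, x3=la}.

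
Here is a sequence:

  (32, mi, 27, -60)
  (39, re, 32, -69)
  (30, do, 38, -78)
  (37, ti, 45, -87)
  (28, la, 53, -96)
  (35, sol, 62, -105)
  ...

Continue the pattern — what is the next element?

(26, fa, 72, -114)

First part goes 32, 39, 30, 37, 28, 35 → 26 (alternating steps +7, −9, +7, −9, …).
Note: runs backward through the solfège scale do→ti; mi, re, do, ti, la, sol → fa.
Third part: 27, 32, 38, 45, 53, 62 → 72 (differences are 5, 6, 7, … (increasing by 1 each time)).
For the fourth part, −9 each step: -60, -69, -78, -87, -96, -105 → -114.
Combining the parts gives (26, fa, 72, -114).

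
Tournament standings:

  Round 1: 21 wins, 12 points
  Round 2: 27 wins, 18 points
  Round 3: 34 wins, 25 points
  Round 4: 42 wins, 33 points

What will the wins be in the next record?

51

For the wins, differences are 6, 7, 8, … (increasing by 1 each time): 21, 27, 34, 42 → 51.
Points: always 9 less than the wins, so 12, 18, 25, 33 → 42.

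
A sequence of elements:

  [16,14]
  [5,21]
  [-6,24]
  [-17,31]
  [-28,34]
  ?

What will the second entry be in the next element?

41

For the second entry, alternating steps +7, +3, +7, +3, …: 14, 21, 24, 31, 34 → 41.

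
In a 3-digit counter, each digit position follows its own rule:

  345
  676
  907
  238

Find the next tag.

569

First digit — +3 each step, mod 10: 3, 6, 9, 2 → 5.
Second digit — +3 each step, mod 10: 4, 7, 0, 3 → 6.
Third digit goes 5, 6, 7, 8 → 9 (+1 each step, mod 10).
Putting it together: 569.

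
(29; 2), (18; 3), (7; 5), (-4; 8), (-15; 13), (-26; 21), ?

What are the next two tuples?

(-37; 34), (-48; 55)

First coordinate — −11 each step: 29, 18, 7, -4, -15, -26 → -37 → -48.
Second coordinate: 2, 3, 5, 8, 13, 21 → 34 → 55 (each term is the sum of the two before it).
So the next two tuples are (-37; 34) and (-48; 55).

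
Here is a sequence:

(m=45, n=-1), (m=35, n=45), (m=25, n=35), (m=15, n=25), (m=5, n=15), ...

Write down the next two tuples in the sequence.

(m=-5, n=5), (m=-15, n=-5)

M goes 45, 35, 25, 15, 5 → -5 → -15 (−10 each step).
N goes -1, 45, 35, 25, 15 → 5 → -5 (always the previous value of the m).
Putting the parts together: (m=-5, n=5) and then (m=-15, n=-5).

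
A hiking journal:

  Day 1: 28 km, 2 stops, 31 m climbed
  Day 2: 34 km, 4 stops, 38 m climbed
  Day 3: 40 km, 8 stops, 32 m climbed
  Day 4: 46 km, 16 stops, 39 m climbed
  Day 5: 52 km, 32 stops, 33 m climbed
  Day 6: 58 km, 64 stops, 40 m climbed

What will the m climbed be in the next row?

34

Km: +6 each step, so 28, 34, 40, 46, 52, 58 → 64.
Stops goes 2, 4, 8, 16, 32, 64 → 128 (×2 each step).
M climbed: alternating steps +7, −6, +7, −6, …; 31, 38, 32, 39, 33, 40 → 34.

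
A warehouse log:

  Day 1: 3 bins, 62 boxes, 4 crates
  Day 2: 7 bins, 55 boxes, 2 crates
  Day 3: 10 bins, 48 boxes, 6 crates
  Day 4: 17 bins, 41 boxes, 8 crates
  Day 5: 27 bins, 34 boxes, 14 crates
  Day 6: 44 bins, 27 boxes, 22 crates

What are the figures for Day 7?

Bins: each term is the sum of the two before it, so 3, 7, 10, 17, 27, 44 → 71.
For the boxes, −7 each step: 62, 55, 48, 41, 34, 27 → 20.
Crates: each term is the sum of the two before it; 4, 2, 6, 8, 14, 22 → 36.
Putting it together: 71 bins, 20 boxes, 36 crates.

71 bins, 20 boxes, 36 crates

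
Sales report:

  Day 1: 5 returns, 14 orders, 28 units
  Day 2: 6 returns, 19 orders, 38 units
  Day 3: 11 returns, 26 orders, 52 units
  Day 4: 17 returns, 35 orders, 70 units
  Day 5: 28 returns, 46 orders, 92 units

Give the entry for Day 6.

45 returns, 59 orders, 118 units

Returns goes 5, 6, 11, 17, 28 → 45 (each term is the sum of the two before it).
Orders: 14, 19, 26, 35, 46 → 59 (differences are 5, 7, 9, … (increasing by 2 each time)).
For the units, always 2 × the orders: 28, 38, 52, 70, 92 → 118.
So the next record is 45 returns, 59 orders, 118 units.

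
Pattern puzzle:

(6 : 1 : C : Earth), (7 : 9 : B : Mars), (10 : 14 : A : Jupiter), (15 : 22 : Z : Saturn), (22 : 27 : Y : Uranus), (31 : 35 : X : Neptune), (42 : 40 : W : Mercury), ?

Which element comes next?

(55 : 48 : V : Venus)

First component — differences are 1, 3, 5, … (increasing by 2 each time): 6, 7, 10, 15, 22, 31, 42 → 55.
Second component: 1, 9, 14, 22, 27, 35, 40 → 48 (alternating steps +8, +5, +8, +5, …).
Letter goes C, B, A, Z, Y, X, W → V (letters move back 1 place in the alphabet, wrapping A→Z).
Planet: Earth, Mars, Jupiter, Saturn, Uranus, Neptune, Mercury → Venus (runs through the planets Mercury→Neptune).
Combining the parts gives (55 : 48 : V : Venus).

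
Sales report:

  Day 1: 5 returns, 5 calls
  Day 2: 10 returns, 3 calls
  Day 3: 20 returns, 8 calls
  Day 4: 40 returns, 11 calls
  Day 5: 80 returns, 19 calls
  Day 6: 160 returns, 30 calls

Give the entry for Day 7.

320 returns, 49 calls

Returns goes 5, 10, 20, 40, 80, 160 → 320 (×2 each step).
Calls goes 5, 3, 8, 11, 19, 30 → 49 (each term is the sum of the two before it).
Combining the parts gives 320 returns, 49 calls.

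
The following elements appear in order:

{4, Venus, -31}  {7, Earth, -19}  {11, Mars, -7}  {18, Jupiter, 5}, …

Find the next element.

First coordinate — each term is the sum of the two before it: 4, 7, 11, 18 → 29.
Planet goes Venus, Earth, Mars, Jupiter → Saturn (runs through the planets Mercury→Neptune).
Third coordinate: -31, -19, -7, 5 → 17 (+12 each step).
Combining the parts gives {29, Saturn, 17}.

{29, Saturn, 17}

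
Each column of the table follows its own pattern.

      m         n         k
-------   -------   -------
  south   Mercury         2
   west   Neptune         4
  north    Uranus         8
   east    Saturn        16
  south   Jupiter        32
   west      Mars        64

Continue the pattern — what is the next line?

north  Earth  128

Column m: south, west, north, east, south, west → north (repeats south → west → north → east).
Column n — runs backward through the planets Mercury→Neptune: Mercury, Neptune, Uranus, Saturn, Jupiter, Mars → Earth.
Column k — ×2 each step: 2, 4, 8, 16, 32, 64 → 128.
So the next line is north  Earth  128.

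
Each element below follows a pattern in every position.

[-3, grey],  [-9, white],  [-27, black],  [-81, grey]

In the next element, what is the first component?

-243

First component goes -3, -9, -27, -81 → -243 (×3 each step).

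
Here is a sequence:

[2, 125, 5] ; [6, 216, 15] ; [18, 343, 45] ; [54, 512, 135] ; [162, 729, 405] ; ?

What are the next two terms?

[486, 1000, 1215], [1458, 1331, 3645]

For the first component, ×3 each step: 2, 6, 18, 54, 162 → 486 → 1458.
Second component goes 125, 216, 343, 512, 729 → 1000 → 1331 (perfect cubes: 5³, 6³, 7³, …).
Third component: ×3 each step; 5, 15, 45, 135, 405 → 1215 → 3645.
So the next two terms are [486, 1000, 1215] and [1458, 1331, 3645].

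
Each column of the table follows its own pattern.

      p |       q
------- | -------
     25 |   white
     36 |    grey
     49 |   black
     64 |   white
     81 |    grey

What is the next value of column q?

For the column p, perfect squares: 5², 6², 7², …: 25, 36, 49, 64, 81 → 100.
For the column q, repeats white → grey → black: white, grey, black, white, grey → black.

black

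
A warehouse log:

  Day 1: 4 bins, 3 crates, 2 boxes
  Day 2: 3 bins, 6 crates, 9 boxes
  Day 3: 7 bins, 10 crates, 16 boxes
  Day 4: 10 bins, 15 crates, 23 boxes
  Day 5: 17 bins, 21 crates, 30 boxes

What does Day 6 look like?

Bins: each term is the sum of the two before it; 4, 3, 7, 10, 17 → 27.
Crates: 3, 6, 10, 15, 21 → 28 (differences are 3, 4, 5, … (increasing by 1 each time)).
Boxes goes 2, 9, 16, 23, 30 → 37 (+7 each step).
So the next record is 27 bins, 28 crates, 37 boxes.

27 bins, 28 crates, 37 boxes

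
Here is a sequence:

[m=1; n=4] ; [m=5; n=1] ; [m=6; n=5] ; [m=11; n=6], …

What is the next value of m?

M goes 1, 5, 6, 11 → 17 (each term is the sum of the two before it).

17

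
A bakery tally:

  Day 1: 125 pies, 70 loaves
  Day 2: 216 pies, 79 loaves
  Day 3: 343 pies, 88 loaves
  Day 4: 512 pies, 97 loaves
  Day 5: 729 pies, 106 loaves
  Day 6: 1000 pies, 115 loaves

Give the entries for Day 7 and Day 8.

Pies — perfect cubes: 5³, 6³, 7³, …: 125, 216, 343, 512, 729, 1000 → 1331 → 1728.
Loaves: +9 each step, so 70, 79, 88, 97, 106, 115 → 124 → 133.
Putting the parts together: 1331 pies, 124 loaves and then 1728 pies, 133 loaves.

1331 pies, 124 loaves; 1728 pies, 133 loaves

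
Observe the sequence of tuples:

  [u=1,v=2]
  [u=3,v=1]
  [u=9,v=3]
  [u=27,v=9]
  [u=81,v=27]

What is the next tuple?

For the u, ×3 each step: 1, 3, 9, 27, 81 → 243.
V: always the previous value of the u, so 2, 1, 3, 9, 27 → 81.
Putting it together: [u=243,v=81].

[u=243,v=81]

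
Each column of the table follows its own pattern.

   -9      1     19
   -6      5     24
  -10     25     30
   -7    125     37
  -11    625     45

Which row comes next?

-8  3125  54

For the first component, alternating steps +3, −4, +3, −4, …: -9, -6, -10, -7, -11 → -8.
For the second component, ×5 each step: 1, 5, 25, 125, 625 → 3125.
Third component: 19, 24, 30, 37, 45 → 54 (differences are 5, 6, 7, … (increasing by 1 each time)).
So the next row is -8  3125  54.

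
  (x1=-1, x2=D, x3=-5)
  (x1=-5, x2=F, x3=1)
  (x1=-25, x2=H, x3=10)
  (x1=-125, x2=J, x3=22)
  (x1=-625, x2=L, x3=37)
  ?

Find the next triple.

X1: ×5 each step; -1, -5, -25, -125, -625 → -3125.
X2: D, F, H, J, L → N (letters move forward 2 places in the alphabet).
For the x3, differences are 6, 9, 12, … (increasing by 3 each time): -5, 1, 10, 22, 37 → 55.
Putting it together: (x1=-3125, x2=N, x3=55).

(x1=-3125, x2=N, x3=55)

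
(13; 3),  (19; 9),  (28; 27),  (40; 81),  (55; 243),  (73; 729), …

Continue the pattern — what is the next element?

(94; 2187)

First slot: 13, 19, 28, 40, 55, 73 → 94 (differences are 6, 9, 12, … (increasing by 3 each time)).
Second slot: 3, 9, 27, 81, 243, 729 → 2187 (×3 each step).
Combining the parts gives (94; 2187).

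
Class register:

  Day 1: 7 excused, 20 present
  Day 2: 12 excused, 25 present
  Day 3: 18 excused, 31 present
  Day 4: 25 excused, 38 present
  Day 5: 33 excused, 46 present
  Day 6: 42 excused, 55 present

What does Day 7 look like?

Excused — differences are 5, 6, 7, … (increasing by 1 each time): 7, 12, 18, 25, 33, 42 → 52.
Present: differences are 5, 6, 7, … (increasing by 1 each time); 20, 25, 31, 38, 46, 55 → 65.
So the next line is 52 excused, 65 present.

52 excused, 65 present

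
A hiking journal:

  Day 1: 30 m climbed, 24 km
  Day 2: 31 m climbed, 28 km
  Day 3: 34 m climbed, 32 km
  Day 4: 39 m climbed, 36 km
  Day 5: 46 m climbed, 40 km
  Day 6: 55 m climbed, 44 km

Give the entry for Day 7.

M climbed: 30, 31, 34, 39, 46, 55 → 66 (differences are 1, 3, 5, … (increasing by 2 each time)).
Km: +4 each step; 24, 28, 32, 36, 40, 44 → 48.
Combining the parts gives 66 m climbed, 48 km.

66 m climbed, 48 km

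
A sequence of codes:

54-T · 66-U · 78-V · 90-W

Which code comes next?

First component goes 54, 66, 78, 90 → 102 (+12 each step).
Letter: T, U, V, W → X (letters move forward 1 place in the alphabet).
Combining the parts gives 102-X.

102-X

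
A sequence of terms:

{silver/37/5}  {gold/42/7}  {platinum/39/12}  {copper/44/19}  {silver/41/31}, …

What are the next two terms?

Metal: repeats silver → gold → platinum → copper, so silver, gold, platinum, copper, silver → gold → platinum.
Second part: alternating steps +5, −3, +5, −3, …; 37, 42, 39, 44, 41 → 46 → 43.
Third part: 5, 7, 12, 19, 31 → 50 → 81 (each term is the sum of the two before it).
So the next two terms are {gold/46/50} and {platinum/43/81}.

{gold/46/50}, {platinum/43/81}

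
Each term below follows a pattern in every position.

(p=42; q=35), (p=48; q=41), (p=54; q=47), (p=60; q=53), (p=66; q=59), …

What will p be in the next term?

72

P: 42, 48, 54, 60, 66 → 72 (+6 each step).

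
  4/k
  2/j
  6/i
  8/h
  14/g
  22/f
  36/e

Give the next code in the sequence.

First component: each term is the sum of the two before it; 4, 2, 6, 8, 14, 22, 36 → 58.
Letter: k, j, i, h, g, f, e → d (letters move back 1 place in the alphabet).
Combining the parts gives 58/d.

58/d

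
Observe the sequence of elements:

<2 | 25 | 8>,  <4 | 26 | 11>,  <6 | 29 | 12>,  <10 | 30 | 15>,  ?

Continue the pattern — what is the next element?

<16 | 33 | 16>

First component — each term is the sum of the two before it: 2, 4, 6, 10 → 16.
For the second component, alternating steps +1, +3, +1, +3, …: 25, 26, 29, 30 → 33.
Third component: 8, 11, 12, 15 → 16 (alternating steps +3, +1, +3, +1, …).
Putting it together: <16 | 33 | 16>.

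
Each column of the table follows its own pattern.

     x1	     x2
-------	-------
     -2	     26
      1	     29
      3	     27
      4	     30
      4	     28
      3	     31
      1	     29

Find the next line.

For the column x1, differences are 3, 2, 1, … (decreasing by 1 each time): -2, 1, 3, 4, 4, 3, 1 → -2.
Column x2: alternating steps +3, −2, +3, −2, …, so 26, 29, 27, 30, 28, 31, 29 → 32.
Combining the parts gives -2  32.

-2  32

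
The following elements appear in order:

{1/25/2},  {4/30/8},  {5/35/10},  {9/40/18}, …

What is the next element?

First component goes 1, 4, 5, 9 → 14 (each term is the sum of the two before it).
Second component goes 25, 30, 35, 40 → 45 (+5 each step).
Third component: always 2 × the first component; 2, 8, 10, 18 → 28.
Combining the parts gives {14/45/28}.

{14/45/28}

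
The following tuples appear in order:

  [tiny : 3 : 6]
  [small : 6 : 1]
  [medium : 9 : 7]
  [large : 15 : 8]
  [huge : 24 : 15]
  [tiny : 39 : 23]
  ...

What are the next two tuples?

[small : 63 : 38], [medium : 102 : 61]

Size: tiny, small, medium, large, huge, tiny → small → medium (repeats tiny → small → medium → large → huge).
Second coordinate goes 3, 6, 9, 15, 24, 39 → 63 → 102 (each term is the sum of the two before it).
Third coordinate: each term is the sum of the two before it, so 6, 1, 7, 8, 15, 23 → 38 → 61.
So the next two tuples are [small : 63 : 38] and [medium : 102 : 61].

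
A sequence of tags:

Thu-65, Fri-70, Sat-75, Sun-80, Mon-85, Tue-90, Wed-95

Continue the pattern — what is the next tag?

Day: runs through the weekdays Mon→Sun, so Thu, Fri, Sat, Sun, Mon, Tue, Wed → Thu.
Second component: +5 each step; 65, 70, 75, 80, 85, 90, 95 → 100.
Putting it together: Thu-100.

Thu-100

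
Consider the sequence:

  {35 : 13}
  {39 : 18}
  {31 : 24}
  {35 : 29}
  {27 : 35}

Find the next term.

{31 : 40}

First value: alternating steps +4, −8, +4, −8, …, so 35, 39, 31, 35, 27 → 31.
Second value: alternating steps +5, +6, +5, +6, …, so 13, 18, 24, 29, 35 → 40.
Combining the parts gives {31 : 40}.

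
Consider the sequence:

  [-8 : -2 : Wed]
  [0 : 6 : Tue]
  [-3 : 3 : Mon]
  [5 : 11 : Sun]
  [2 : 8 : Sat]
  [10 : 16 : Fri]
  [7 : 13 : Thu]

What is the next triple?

[15 : 21 : Wed]

First component: alternating steps +8, −3, +8, −3, …, so -8, 0, -3, 5, 2, 10, 7 → 15.
Second component: always 6 more than the first component, so -2, 6, 3, 11, 8, 16, 13 → 21.
Day goes Wed, Tue, Mon, Sun, Sat, Fri, Thu → Wed (runs backward through the weekdays Mon→Sun).
Putting it together: [15 : 21 : Wed].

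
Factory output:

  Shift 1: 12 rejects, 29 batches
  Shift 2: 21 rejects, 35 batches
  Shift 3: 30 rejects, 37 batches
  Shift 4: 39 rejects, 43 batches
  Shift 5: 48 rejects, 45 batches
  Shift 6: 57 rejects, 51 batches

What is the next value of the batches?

53

For the rejects, +9 each step: 12, 21, 30, 39, 48, 57 → 66.
For the batches, alternating steps +6, +2, +6, +2, …: 29, 35, 37, 43, 45, 51 → 53.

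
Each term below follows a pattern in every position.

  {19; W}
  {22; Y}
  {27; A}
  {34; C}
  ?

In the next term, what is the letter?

E

First entry: 19, 22, 27, 34 → 43 (differences are 3, 5, 7, … (increasing by 2 each time)).
Letter: W, Y, A, C → E (letters move forward 2 places in the alphabet, wrapping Z→A).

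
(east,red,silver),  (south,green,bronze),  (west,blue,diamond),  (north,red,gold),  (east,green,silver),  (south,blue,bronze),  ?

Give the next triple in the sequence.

(west,red,diamond)

Direction: repeats east → south → west → north, so east, south, west, north, east, south → west.
For the colour, repeats red → green → blue: red, green, blue, red, green, blue → red.
For the rank, repeats silver → bronze → diamond → gold: silver, bronze, diamond, gold, silver, bronze → diamond.
Putting it together: (west,red,diamond).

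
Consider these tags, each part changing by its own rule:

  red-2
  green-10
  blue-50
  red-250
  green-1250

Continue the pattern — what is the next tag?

blue-6250

Colour: repeats red → green → blue, so red, green, blue, red, green → blue.
For the second component, ×5 each step: 2, 10, 50, 250, 1250 → 6250.
Combining the parts gives blue-6250.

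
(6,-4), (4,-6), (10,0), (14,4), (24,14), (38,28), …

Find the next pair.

First value: each term is the sum of the two before it; 6, 4, 10, 14, 24, 38 → 62.
Second value — always 10 less than the first value: -4, -6, 0, 4, 14, 28 → 52.
Putting it together: (62,52).

(62,52)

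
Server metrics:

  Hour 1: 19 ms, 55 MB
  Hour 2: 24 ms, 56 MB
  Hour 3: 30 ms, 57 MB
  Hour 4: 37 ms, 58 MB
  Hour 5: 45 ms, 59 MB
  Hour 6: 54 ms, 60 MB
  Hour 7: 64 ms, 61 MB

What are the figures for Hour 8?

Ms: 19, 24, 30, 37, 45, 54, 64 → 75 (differences are 5, 6, 7, … (increasing by 1 each time)).
MB goes 55, 56, 57, 58, 59, 60, 61 → 62 (+1 each step).
So the next record is 75 ms, 62 MB.

75 ms, 62 MB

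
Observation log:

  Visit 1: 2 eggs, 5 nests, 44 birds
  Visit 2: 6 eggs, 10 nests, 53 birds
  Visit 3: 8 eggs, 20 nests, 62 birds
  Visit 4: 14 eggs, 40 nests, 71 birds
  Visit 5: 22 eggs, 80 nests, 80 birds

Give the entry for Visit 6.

36 eggs, 160 nests, 89 birds

For the eggs, each term is the sum of the two before it: 2, 6, 8, 14, 22 → 36.
For the nests, ×2 each step: 5, 10, 20, 40, 80 → 160.
Birds goes 44, 53, 62, 71, 80 → 89 (+9 each step).
Putting it together: 36 eggs, 160 nests, 89 birds.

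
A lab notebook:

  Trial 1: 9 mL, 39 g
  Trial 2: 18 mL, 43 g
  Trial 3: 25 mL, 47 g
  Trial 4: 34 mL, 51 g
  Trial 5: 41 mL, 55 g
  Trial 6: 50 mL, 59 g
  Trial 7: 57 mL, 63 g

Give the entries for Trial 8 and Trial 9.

66 mL, 67 g; 73 mL, 71 g

ML — alternating steps +9, +7, +9, +7, …: 9, 18, 25, 34, 41, 50, 57 → 66 → 73.
G: +4 each step; 39, 43, 47, 51, 55, 59, 63 → 67 → 71.
So the next two lines are 66 mL, 67 g and 73 mL, 71 g.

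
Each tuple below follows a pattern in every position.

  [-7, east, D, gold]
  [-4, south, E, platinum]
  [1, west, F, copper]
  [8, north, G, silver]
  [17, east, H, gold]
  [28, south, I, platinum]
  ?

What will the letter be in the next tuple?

J

Letter: D, E, F, G, H, I → J (letters move forward 1 place in the alphabet).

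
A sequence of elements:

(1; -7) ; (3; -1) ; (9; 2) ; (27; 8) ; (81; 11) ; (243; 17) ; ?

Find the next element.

(729; 20)

First component: ×3 each step; 1, 3, 9, 27, 81, 243 → 729.
Second component: -7, -1, 2, 8, 11, 17 → 20 (alternating steps +6, +3, +6, +3, …).
Combining the parts gives (729; 20).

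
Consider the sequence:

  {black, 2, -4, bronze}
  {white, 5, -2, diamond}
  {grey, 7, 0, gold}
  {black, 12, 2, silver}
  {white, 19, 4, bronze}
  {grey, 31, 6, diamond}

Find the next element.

{black, 50, 8, gold}

Shade: black, white, grey, black, white, grey → black (repeats black → white → grey).
For the second value, each term is the sum of the two before it: 2, 5, 7, 12, 19, 31 → 50.
Third value: +2 each step; -4, -2, 0, 2, 4, 6 → 8.
Rank: repeats bronze → diamond → gold → silver, so bronze, diamond, gold, silver, bronze, diamond → gold.
So the next element is {black, 50, 8, gold}.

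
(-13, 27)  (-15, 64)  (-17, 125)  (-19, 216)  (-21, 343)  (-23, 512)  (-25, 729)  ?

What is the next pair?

First coordinate: −2 each step; -13, -15, -17, -19, -21, -23, -25 → -27.
For the second coordinate, perfect cubes: 3³, 4³, 5³, …: 27, 64, 125, 216, 343, 512, 729 → 1000.
Putting it together: (-27, 1000).

(-27, 1000)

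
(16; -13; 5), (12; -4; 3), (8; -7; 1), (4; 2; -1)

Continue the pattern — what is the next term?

First slot — −4 each step: 16, 12, 8, 4 → 0.
Second slot: alternating steps +9, −3, +9, −3, …; -13, -4, -7, 2 → -1.
For the third slot, −2 each step: 5, 3, 1, -1 → -3.
Putting it together: (0; -1; -3).

(0; -1; -3)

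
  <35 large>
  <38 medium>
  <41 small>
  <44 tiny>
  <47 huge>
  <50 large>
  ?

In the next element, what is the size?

Size — repeats large → medium → small → tiny → huge: large, medium, small, tiny, huge, large → medium.

medium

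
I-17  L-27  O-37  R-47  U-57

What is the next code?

X-67

For the letter, letters move forward 3 places in the alphabet: I, L, O, R, U → X.
For the second component, +10 each step: 17, 27, 37, 47, 57 → 67.
Combining the parts gives X-67.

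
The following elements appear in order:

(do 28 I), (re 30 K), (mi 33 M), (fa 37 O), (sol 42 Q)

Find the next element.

(la 48 S)

Note goes do, re, mi, fa, sol → la (runs through the solfège scale do→ti).
Second coordinate goes 28, 30, 33, 37, 42 → 48 (differences are 2, 3, 4, … (increasing by 1 each time)).
Letter — letters move forward 2 places in the alphabet: I, K, M, O, Q → S.
Combining the parts gives (la 48 S).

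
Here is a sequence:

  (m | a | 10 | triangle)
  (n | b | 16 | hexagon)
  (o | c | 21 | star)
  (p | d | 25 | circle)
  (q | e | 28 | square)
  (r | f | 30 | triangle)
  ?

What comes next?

(s | g | 31 | hexagon)

For the first letter, letters move forward 1 place in the alphabet: m, n, o, p, q, r → s.
Second letter goes a, b, c, d, e, f → g (letters move forward 1 place in the alphabet).
Third value: differences are 6, 5, 4, … (decreasing by 1 each time); 10, 16, 21, 25, 28, 30 → 31.
Shape: repeats triangle → hexagon → star → circle → square, so triangle, hexagon, star, circle, square, triangle → hexagon.
So the next tuple is (s | g | 31 | hexagon).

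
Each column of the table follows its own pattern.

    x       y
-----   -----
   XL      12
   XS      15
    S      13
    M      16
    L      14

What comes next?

Column x: runs through clothing sizes XS→XL; XL, XS, S, M, L → XL.
Column y: alternating steps +3, −2, +3, −2, …; 12, 15, 13, 16, 14 → 17.
So the next line is XL  17.

XL  17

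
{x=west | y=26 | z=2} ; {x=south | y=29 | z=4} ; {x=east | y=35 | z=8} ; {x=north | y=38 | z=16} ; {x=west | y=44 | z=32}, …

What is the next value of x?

X: repeats west → south → east → north; west, south, east, north, west → south.

south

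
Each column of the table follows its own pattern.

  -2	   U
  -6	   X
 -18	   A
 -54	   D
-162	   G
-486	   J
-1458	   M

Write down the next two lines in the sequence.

First component: ×3 each step, so -2, -6, -18, -54, -162, -486, -1458 → -4374 → -13122.
Letter: letters move forward 3 places in the alphabet, wrapping Z→A; U, X, A, D, G, J, M → P → S.
So the next two lines are -4374  P and -13122  S.

-4374  P; -13122  S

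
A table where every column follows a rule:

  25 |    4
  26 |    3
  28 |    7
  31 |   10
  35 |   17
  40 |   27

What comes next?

46  44

First component: differences are 1, 2, 3, … (increasing by 1 each time), so 25, 26, 28, 31, 35, 40 → 46.
Second component — each term is the sum of the two before it: 4, 3, 7, 10, 17, 27 → 44.
Combining the parts gives 46  44.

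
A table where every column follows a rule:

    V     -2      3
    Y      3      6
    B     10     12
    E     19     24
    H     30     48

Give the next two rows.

K  43  96; N  58  192

Letter — letters move forward 3 places in the alphabet, wrapping Z→A: V, Y, B, E, H → K → N.
For the second component, differences are 5, 7, 9, … (increasing by 2 each time): -2, 3, 10, 19, 30 → 43 → 58.
Third component: 3, 6, 12, 24, 48 → 96 → 192 (×2 each step).
So the next two rows are K  43  96 and N  58  192.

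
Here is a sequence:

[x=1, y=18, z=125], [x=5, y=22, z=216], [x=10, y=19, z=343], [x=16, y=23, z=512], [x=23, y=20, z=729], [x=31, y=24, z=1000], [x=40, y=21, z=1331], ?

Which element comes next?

[x=50, y=25, z=1728]

X: differences are 4, 5, 6, … (increasing by 1 each time); 1, 5, 10, 16, 23, 31, 40 → 50.
Y: alternating steps +4, −3, +4, −3, …; 18, 22, 19, 23, 20, 24, 21 → 25.
Z — perfect cubes: 5³, 6³, 7³, …: 125, 216, 343, 512, 729, 1000, 1331 → 1728.
Putting it together: [x=50, y=25, z=1728].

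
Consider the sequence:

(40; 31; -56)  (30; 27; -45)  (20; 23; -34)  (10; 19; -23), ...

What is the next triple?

(0; 15; -12)

For the first component, −10 each step: 40, 30, 20, 10 → 0.
For the second component, −4 each step: 31, 27, 23, 19 → 15.
For the third component, +11 each step: -56, -45, -34, -23 → -12.
Combining the parts gives (0; 15; -12).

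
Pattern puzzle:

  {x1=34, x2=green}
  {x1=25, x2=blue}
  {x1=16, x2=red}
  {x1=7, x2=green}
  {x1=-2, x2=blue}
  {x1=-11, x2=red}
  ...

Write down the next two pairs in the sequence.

{x1=-20, x2=green}, {x1=-29, x2=blue}

X1: −9 each step, so 34, 25, 16, 7, -2, -11 → -20 → -29.
X2 — repeats green → blue → red: green, blue, red, green, blue, red → green → blue.
So the next two pairs are {x1=-20, x2=green} and {x1=-29, x2=blue}.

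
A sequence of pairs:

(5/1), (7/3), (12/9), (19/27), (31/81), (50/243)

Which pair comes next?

First entry goes 5, 7, 12, 19, 31, 50 → 81 (each term is the sum of the two before it).
Second entry — ×3 each step: 1, 3, 9, 27, 81, 243 → 729.
Putting it together: (81/729).

(81/729)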